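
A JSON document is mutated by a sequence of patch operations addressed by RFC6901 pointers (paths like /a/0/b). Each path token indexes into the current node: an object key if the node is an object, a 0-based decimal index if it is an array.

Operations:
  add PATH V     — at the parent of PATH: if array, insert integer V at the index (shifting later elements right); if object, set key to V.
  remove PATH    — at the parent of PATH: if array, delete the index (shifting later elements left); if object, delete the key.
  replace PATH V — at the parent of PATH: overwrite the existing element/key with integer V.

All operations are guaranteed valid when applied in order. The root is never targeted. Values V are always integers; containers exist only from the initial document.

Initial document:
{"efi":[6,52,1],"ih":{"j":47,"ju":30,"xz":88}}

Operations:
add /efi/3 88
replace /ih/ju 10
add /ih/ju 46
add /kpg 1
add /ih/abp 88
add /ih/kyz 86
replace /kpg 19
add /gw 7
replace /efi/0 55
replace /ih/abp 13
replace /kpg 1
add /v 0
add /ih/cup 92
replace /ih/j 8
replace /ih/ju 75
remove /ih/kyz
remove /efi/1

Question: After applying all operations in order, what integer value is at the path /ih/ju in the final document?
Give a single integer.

Answer: 75

Derivation:
After op 1 (add /efi/3 88): {"efi":[6,52,1,88],"ih":{"j":47,"ju":30,"xz":88}}
After op 2 (replace /ih/ju 10): {"efi":[6,52,1,88],"ih":{"j":47,"ju":10,"xz":88}}
After op 3 (add /ih/ju 46): {"efi":[6,52,1,88],"ih":{"j":47,"ju":46,"xz":88}}
After op 4 (add /kpg 1): {"efi":[6,52,1,88],"ih":{"j":47,"ju":46,"xz":88},"kpg":1}
After op 5 (add /ih/abp 88): {"efi":[6,52,1,88],"ih":{"abp":88,"j":47,"ju":46,"xz":88},"kpg":1}
After op 6 (add /ih/kyz 86): {"efi":[6,52,1,88],"ih":{"abp":88,"j":47,"ju":46,"kyz":86,"xz":88},"kpg":1}
After op 7 (replace /kpg 19): {"efi":[6,52,1,88],"ih":{"abp":88,"j":47,"ju":46,"kyz":86,"xz":88},"kpg":19}
After op 8 (add /gw 7): {"efi":[6,52,1,88],"gw":7,"ih":{"abp":88,"j":47,"ju":46,"kyz":86,"xz":88},"kpg":19}
After op 9 (replace /efi/0 55): {"efi":[55,52,1,88],"gw":7,"ih":{"abp":88,"j":47,"ju":46,"kyz":86,"xz":88},"kpg":19}
After op 10 (replace /ih/abp 13): {"efi":[55,52,1,88],"gw":7,"ih":{"abp":13,"j":47,"ju":46,"kyz":86,"xz":88},"kpg":19}
After op 11 (replace /kpg 1): {"efi":[55,52,1,88],"gw":7,"ih":{"abp":13,"j":47,"ju":46,"kyz":86,"xz":88},"kpg":1}
After op 12 (add /v 0): {"efi":[55,52,1,88],"gw":7,"ih":{"abp":13,"j":47,"ju":46,"kyz":86,"xz":88},"kpg":1,"v":0}
After op 13 (add /ih/cup 92): {"efi":[55,52,1,88],"gw":7,"ih":{"abp":13,"cup":92,"j":47,"ju":46,"kyz":86,"xz":88},"kpg":1,"v":0}
After op 14 (replace /ih/j 8): {"efi":[55,52,1,88],"gw":7,"ih":{"abp":13,"cup":92,"j":8,"ju":46,"kyz":86,"xz":88},"kpg":1,"v":0}
After op 15 (replace /ih/ju 75): {"efi":[55,52,1,88],"gw":7,"ih":{"abp":13,"cup":92,"j":8,"ju":75,"kyz":86,"xz":88},"kpg":1,"v":0}
After op 16 (remove /ih/kyz): {"efi":[55,52,1,88],"gw":7,"ih":{"abp":13,"cup":92,"j":8,"ju":75,"xz":88},"kpg":1,"v":0}
After op 17 (remove /efi/1): {"efi":[55,1,88],"gw":7,"ih":{"abp":13,"cup":92,"j":8,"ju":75,"xz":88},"kpg":1,"v":0}
Value at /ih/ju: 75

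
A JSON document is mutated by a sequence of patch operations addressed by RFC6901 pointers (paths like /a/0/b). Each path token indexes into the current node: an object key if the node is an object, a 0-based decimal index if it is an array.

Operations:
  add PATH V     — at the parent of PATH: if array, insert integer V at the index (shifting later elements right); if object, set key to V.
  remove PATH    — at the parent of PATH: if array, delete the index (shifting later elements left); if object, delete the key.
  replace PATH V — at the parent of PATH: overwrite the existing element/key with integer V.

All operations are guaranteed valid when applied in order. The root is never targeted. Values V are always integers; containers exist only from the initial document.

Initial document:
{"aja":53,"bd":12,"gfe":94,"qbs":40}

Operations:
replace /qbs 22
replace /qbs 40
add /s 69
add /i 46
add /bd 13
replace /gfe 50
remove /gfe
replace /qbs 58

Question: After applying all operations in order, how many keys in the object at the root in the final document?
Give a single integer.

Answer: 5

Derivation:
After op 1 (replace /qbs 22): {"aja":53,"bd":12,"gfe":94,"qbs":22}
After op 2 (replace /qbs 40): {"aja":53,"bd":12,"gfe":94,"qbs":40}
After op 3 (add /s 69): {"aja":53,"bd":12,"gfe":94,"qbs":40,"s":69}
After op 4 (add /i 46): {"aja":53,"bd":12,"gfe":94,"i":46,"qbs":40,"s":69}
After op 5 (add /bd 13): {"aja":53,"bd":13,"gfe":94,"i":46,"qbs":40,"s":69}
After op 6 (replace /gfe 50): {"aja":53,"bd":13,"gfe":50,"i":46,"qbs":40,"s":69}
After op 7 (remove /gfe): {"aja":53,"bd":13,"i":46,"qbs":40,"s":69}
After op 8 (replace /qbs 58): {"aja":53,"bd":13,"i":46,"qbs":58,"s":69}
Size at the root: 5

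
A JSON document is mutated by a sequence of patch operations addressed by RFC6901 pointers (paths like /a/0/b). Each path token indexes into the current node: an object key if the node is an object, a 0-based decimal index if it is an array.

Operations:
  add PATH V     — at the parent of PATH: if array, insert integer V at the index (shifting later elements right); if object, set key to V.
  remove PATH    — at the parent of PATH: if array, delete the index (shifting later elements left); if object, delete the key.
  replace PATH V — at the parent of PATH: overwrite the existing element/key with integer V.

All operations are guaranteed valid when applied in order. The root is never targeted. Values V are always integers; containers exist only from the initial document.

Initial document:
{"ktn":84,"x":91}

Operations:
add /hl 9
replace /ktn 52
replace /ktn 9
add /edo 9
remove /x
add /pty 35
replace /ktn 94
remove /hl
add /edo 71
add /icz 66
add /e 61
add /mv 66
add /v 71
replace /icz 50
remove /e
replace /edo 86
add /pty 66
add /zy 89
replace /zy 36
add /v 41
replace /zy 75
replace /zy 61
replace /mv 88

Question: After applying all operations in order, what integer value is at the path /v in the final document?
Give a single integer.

After op 1 (add /hl 9): {"hl":9,"ktn":84,"x":91}
After op 2 (replace /ktn 52): {"hl":9,"ktn":52,"x":91}
After op 3 (replace /ktn 9): {"hl":9,"ktn":9,"x":91}
After op 4 (add /edo 9): {"edo":9,"hl":9,"ktn":9,"x":91}
After op 5 (remove /x): {"edo":9,"hl":9,"ktn":9}
After op 6 (add /pty 35): {"edo":9,"hl":9,"ktn":9,"pty":35}
After op 7 (replace /ktn 94): {"edo":9,"hl":9,"ktn":94,"pty":35}
After op 8 (remove /hl): {"edo":9,"ktn":94,"pty":35}
After op 9 (add /edo 71): {"edo":71,"ktn":94,"pty":35}
After op 10 (add /icz 66): {"edo":71,"icz":66,"ktn":94,"pty":35}
After op 11 (add /e 61): {"e":61,"edo":71,"icz":66,"ktn":94,"pty":35}
After op 12 (add /mv 66): {"e":61,"edo":71,"icz":66,"ktn":94,"mv":66,"pty":35}
After op 13 (add /v 71): {"e":61,"edo":71,"icz":66,"ktn":94,"mv":66,"pty":35,"v":71}
After op 14 (replace /icz 50): {"e":61,"edo":71,"icz":50,"ktn":94,"mv":66,"pty":35,"v":71}
After op 15 (remove /e): {"edo":71,"icz":50,"ktn":94,"mv":66,"pty":35,"v":71}
After op 16 (replace /edo 86): {"edo":86,"icz":50,"ktn":94,"mv":66,"pty":35,"v":71}
After op 17 (add /pty 66): {"edo":86,"icz":50,"ktn":94,"mv":66,"pty":66,"v":71}
After op 18 (add /zy 89): {"edo":86,"icz":50,"ktn":94,"mv":66,"pty":66,"v":71,"zy":89}
After op 19 (replace /zy 36): {"edo":86,"icz":50,"ktn":94,"mv":66,"pty":66,"v":71,"zy":36}
After op 20 (add /v 41): {"edo":86,"icz":50,"ktn":94,"mv":66,"pty":66,"v":41,"zy":36}
After op 21 (replace /zy 75): {"edo":86,"icz":50,"ktn":94,"mv":66,"pty":66,"v":41,"zy":75}
After op 22 (replace /zy 61): {"edo":86,"icz":50,"ktn":94,"mv":66,"pty":66,"v":41,"zy":61}
After op 23 (replace /mv 88): {"edo":86,"icz":50,"ktn":94,"mv":88,"pty":66,"v":41,"zy":61}
Value at /v: 41

Answer: 41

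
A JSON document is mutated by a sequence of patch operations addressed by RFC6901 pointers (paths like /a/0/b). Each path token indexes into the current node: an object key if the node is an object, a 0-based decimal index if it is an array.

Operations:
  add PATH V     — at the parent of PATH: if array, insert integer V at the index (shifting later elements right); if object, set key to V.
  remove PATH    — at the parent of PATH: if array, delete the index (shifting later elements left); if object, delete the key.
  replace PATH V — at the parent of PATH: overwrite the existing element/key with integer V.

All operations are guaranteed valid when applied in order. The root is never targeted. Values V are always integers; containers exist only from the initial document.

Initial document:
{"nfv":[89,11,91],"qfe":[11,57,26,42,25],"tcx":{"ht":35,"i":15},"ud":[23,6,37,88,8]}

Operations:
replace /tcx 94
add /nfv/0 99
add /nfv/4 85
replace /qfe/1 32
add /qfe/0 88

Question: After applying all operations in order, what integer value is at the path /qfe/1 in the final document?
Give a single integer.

After op 1 (replace /tcx 94): {"nfv":[89,11,91],"qfe":[11,57,26,42,25],"tcx":94,"ud":[23,6,37,88,8]}
After op 2 (add /nfv/0 99): {"nfv":[99,89,11,91],"qfe":[11,57,26,42,25],"tcx":94,"ud":[23,6,37,88,8]}
After op 3 (add /nfv/4 85): {"nfv":[99,89,11,91,85],"qfe":[11,57,26,42,25],"tcx":94,"ud":[23,6,37,88,8]}
After op 4 (replace /qfe/1 32): {"nfv":[99,89,11,91,85],"qfe":[11,32,26,42,25],"tcx":94,"ud":[23,6,37,88,8]}
After op 5 (add /qfe/0 88): {"nfv":[99,89,11,91,85],"qfe":[88,11,32,26,42,25],"tcx":94,"ud":[23,6,37,88,8]}
Value at /qfe/1: 11

Answer: 11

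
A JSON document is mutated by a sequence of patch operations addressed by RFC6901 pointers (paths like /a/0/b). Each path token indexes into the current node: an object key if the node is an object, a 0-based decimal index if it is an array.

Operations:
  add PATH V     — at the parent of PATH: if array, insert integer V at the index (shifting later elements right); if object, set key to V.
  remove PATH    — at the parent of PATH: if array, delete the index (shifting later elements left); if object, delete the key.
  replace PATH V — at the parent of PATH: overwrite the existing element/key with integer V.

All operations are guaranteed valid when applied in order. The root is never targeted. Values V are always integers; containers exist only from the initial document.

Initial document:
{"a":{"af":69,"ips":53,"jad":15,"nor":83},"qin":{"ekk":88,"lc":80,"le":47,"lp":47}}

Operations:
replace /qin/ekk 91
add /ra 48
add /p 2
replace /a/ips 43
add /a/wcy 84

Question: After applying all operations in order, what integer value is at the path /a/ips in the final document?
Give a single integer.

Answer: 43

Derivation:
After op 1 (replace /qin/ekk 91): {"a":{"af":69,"ips":53,"jad":15,"nor":83},"qin":{"ekk":91,"lc":80,"le":47,"lp":47}}
After op 2 (add /ra 48): {"a":{"af":69,"ips":53,"jad":15,"nor":83},"qin":{"ekk":91,"lc":80,"le":47,"lp":47},"ra":48}
After op 3 (add /p 2): {"a":{"af":69,"ips":53,"jad":15,"nor":83},"p":2,"qin":{"ekk":91,"lc":80,"le":47,"lp":47},"ra":48}
After op 4 (replace /a/ips 43): {"a":{"af":69,"ips":43,"jad":15,"nor":83},"p":2,"qin":{"ekk":91,"lc":80,"le":47,"lp":47},"ra":48}
After op 5 (add /a/wcy 84): {"a":{"af":69,"ips":43,"jad":15,"nor":83,"wcy":84},"p":2,"qin":{"ekk":91,"lc":80,"le":47,"lp":47},"ra":48}
Value at /a/ips: 43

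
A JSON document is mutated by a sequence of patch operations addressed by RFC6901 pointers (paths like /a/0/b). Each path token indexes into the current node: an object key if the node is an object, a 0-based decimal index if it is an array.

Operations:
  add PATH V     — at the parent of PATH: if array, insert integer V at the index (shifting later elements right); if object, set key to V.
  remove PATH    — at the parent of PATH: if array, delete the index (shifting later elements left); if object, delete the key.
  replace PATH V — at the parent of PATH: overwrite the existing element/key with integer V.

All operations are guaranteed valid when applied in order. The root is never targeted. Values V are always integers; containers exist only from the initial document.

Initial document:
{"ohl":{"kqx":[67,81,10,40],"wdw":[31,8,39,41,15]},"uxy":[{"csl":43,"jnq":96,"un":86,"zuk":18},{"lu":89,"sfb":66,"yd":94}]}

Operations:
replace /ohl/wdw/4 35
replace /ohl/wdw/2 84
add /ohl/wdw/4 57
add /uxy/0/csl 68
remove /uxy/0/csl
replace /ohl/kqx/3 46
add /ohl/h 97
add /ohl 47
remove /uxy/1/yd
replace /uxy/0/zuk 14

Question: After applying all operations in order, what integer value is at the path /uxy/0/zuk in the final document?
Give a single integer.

After op 1 (replace /ohl/wdw/4 35): {"ohl":{"kqx":[67,81,10,40],"wdw":[31,8,39,41,35]},"uxy":[{"csl":43,"jnq":96,"un":86,"zuk":18},{"lu":89,"sfb":66,"yd":94}]}
After op 2 (replace /ohl/wdw/2 84): {"ohl":{"kqx":[67,81,10,40],"wdw":[31,8,84,41,35]},"uxy":[{"csl":43,"jnq":96,"un":86,"zuk":18},{"lu":89,"sfb":66,"yd":94}]}
After op 3 (add /ohl/wdw/4 57): {"ohl":{"kqx":[67,81,10,40],"wdw":[31,8,84,41,57,35]},"uxy":[{"csl":43,"jnq":96,"un":86,"zuk":18},{"lu":89,"sfb":66,"yd":94}]}
After op 4 (add /uxy/0/csl 68): {"ohl":{"kqx":[67,81,10,40],"wdw":[31,8,84,41,57,35]},"uxy":[{"csl":68,"jnq":96,"un":86,"zuk":18},{"lu":89,"sfb":66,"yd":94}]}
After op 5 (remove /uxy/0/csl): {"ohl":{"kqx":[67,81,10,40],"wdw":[31,8,84,41,57,35]},"uxy":[{"jnq":96,"un":86,"zuk":18},{"lu":89,"sfb":66,"yd":94}]}
After op 6 (replace /ohl/kqx/3 46): {"ohl":{"kqx":[67,81,10,46],"wdw":[31,8,84,41,57,35]},"uxy":[{"jnq":96,"un":86,"zuk":18},{"lu":89,"sfb":66,"yd":94}]}
After op 7 (add /ohl/h 97): {"ohl":{"h":97,"kqx":[67,81,10,46],"wdw":[31,8,84,41,57,35]},"uxy":[{"jnq":96,"un":86,"zuk":18},{"lu":89,"sfb":66,"yd":94}]}
After op 8 (add /ohl 47): {"ohl":47,"uxy":[{"jnq":96,"un":86,"zuk":18},{"lu":89,"sfb":66,"yd":94}]}
After op 9 (remove /uxy/1/yd): {"ohl":47,"uxy":[{"jnq":96,"un":86,"zuk":18},{"lu":89,"sfb":66}]}
After op 10 (replace /uxy/0/zuk 14): {"ohl":47,"uxy":[{"jnq":96,"un":86,"zuk":14},{"lu":89,"sfb":66}]}
Value at /uxy/0/zuk: 14

Answer: 14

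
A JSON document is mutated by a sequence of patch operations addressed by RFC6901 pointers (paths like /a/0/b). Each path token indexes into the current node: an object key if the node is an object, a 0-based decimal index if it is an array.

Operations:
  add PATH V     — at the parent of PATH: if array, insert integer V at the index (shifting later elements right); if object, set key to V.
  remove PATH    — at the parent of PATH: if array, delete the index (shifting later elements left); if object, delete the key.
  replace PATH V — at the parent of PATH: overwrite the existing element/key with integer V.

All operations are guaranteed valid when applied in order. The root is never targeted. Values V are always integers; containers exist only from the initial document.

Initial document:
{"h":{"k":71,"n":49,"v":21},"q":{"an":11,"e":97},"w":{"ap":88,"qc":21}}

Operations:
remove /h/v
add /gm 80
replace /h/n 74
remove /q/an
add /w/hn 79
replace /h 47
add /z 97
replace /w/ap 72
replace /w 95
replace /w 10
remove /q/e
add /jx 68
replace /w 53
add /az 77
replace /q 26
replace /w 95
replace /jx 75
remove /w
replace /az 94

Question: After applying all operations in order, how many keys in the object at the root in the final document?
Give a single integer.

After op 1 (remove /h/v): {"h":{"k":71,"n":49},"q":{"an":11,"e":97},"w":{"ap":88,"qc":21}}
After op 2 (add /gm 80): {"gm":80,"h":{"k":71,"n":49},"q":{"an":11,"e":97},"w":{"ap":88,"qc":21}}
After op 3 (replace /h/n 74): {"gm":80,"h":{"k":71,"n":74},"q":{"an":11,"e":97},"w":{"ap":88,"qc":21}}
After op 4 (remove /q/an): {"gm":80,"h":{"k":71,"n":74},"q":{"e":97},"w":{"ap":88,"qc":21}}
After op 5 (add /w/hn 79): {"gm":80,"h":{"k":71,"n":74},"q":{"e":97},"w":{"ap":88,"hn":79,"qc":21}}
After op 6 (replace /h 47): {"gm":80,"h":47,"q":{"e":97},"w":{"ap":88,"hn":79,"qc":21}}
After op 7 (add /z 97): {"gm":80,"h":47,"q":{"e":97},"w":{"ap":88,"hn":79,"qc":21},"z":97}
After op 8 (replace /w/ap 72): {"gm":80,"h":47,"q":{"e":97},"w":{"ap":72,"hn":79,"qc":21},"z":97}
After op 9 (replace /w 95): {"gm":80,"h":47,"q":{"e":97},"w":95,"z":97}
After op 10 (replace /w 10): {"gm":80,"h":47,"q":{"e":97},"w":10,"z":97}
After op 11 (remove /q/e): {"gm":80,"h":47,"q":{},"w":10,"z":97}
After op 12 (add /jx 68): {"gm":80,"h":47,"jx":68,"q":{},"w":10,"z":97}
After op 13 (replace /w 53): {"gm":80,"h":47,"jx":68,"q":{},"w":53,"z":97}
After op 14 (add /az 77): {"az":77,"gm":80,"h":47,"jx":68,"q":{},"w":53,"z":97}
After op 15 (replace /q 26): {"az":77,"gm":80,"h":47,"jx":68,"q":26,"w":53,"z":97}
After op 16 (replace /w 95): {"az":77,"gm":80,"h":47,"jx":68,"q":26,"w":95,"z":97}
After op 17 (replace /jx 75): {"az":77,"gm":80,"h":47,"jx":75,"q":26,"w":95,"z":97}
After op 18 (remove /w): {"az":77,"gm":80,"h":47,"jx":75,"q":26,"z":97}
After op 19 (replace /az 94): {"az":94,"gm":80,"h":47,"jx":75,"q":26,"z":97}
Size at the root: 6

Answer: 6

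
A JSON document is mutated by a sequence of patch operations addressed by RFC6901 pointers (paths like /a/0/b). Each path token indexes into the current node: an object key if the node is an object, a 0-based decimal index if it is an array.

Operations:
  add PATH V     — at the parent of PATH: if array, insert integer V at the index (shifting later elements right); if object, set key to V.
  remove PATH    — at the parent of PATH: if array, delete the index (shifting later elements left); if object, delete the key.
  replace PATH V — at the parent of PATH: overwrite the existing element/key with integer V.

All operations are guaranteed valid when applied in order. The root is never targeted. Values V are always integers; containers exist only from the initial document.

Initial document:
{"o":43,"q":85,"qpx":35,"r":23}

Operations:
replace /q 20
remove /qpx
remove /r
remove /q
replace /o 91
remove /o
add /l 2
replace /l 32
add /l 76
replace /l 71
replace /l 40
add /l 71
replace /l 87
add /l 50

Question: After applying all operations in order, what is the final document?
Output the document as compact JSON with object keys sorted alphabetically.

Answer: {"l":50}

Derivation:
After op 1 (replace /q 20): {"o":43,"q":20,"qpx":35,"r":23}
After op 2 (remove /qpx): {"o":43,"q":20,"r":23}
After op 3 (remove /r): {"o":43,"q":20}
After op 4 (remove /q): {"o":43}
After op 5 (replace /o 91): {"o":91}
After op 6 (remove /o): {}
After op 7 (add /l 2): {"l":2}
After op 8 (replace /l 32): {"l":32}
After op 9 (add /l 76): {"l":76}
After op 10 (replace /l 71): {"l":71}
After op 11 (replace /l 40): {"l":40}
After op 12 (add /l 71): {"l":71}
After op 13 (replace /l 87): {"l":87}
After op 14 (add /l 50): {"l":50}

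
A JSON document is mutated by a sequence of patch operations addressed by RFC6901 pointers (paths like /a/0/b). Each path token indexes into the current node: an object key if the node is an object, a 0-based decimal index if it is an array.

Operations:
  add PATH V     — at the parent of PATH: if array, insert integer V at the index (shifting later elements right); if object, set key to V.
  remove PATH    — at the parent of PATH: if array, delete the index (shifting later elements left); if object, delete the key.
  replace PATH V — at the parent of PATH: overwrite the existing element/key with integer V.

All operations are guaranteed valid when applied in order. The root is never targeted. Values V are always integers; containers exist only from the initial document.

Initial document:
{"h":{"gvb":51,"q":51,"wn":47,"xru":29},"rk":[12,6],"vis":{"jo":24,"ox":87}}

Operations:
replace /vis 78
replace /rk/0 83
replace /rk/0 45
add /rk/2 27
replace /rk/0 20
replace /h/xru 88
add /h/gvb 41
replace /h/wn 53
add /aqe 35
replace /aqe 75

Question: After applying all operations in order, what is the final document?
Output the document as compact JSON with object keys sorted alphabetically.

Answer: {"aqe":75,"h":{"gvb":41,"q":51,"wn":53,"xru":88},"rk":[20,6,27],"vis":78}

Derivation:
After op 1 (replace /vis 78): {"h":{"gvb":51,"q":51,"wn":47,"xru":29},"rk":[12,6],"vis":78}
After op 2 (replace /rk/0 83): {"h":{"gvb":51,"q":51,"wn":47,"xru":29},"rk":[83,6],"vis":78}
After op 3 (replace /rk/0 45): {"h":{"gvb":51,"q":51,"wn":47,"xru":29},"rk":[45,6],"vis":78}
After op 4 (add /rk/2 27): {"h":{"gvb":51,"q":51,"wn":47,"xru":29},"rk":[45,6,27],"vis":78}
After op 5 (replace /rk/0 20): {"h":{"gvb":51,"q":51,"wn":47,"xru":29},"rk":[20,6,27],"vis":78}
After op 6 (replace /h/xru 88): {"h":{"gvb":51,"q":51,"wn":47,"xru":88},"rk":[20,6,27],"vis":78}
After op 7 (add /h/gvb 41): {"h":{"gvb":41,"q":51,"wn":47,"xru":88},"rk":[20,6,27],"vis":78}
After op 8 (replace /h/wn 53): {"h":{"gvb":41,"q":51,"wn":53,"xru":88},"rk":[20,6,27],"vis":78}
After op 9 (add /aqe 35): {"aqe":35,"h":{"gvb":41,"q":51,"wn":53,"xru":88},"rk":[20,6,27],"vis":78}
After op 10 (replace /aqe 75): {"aqe":75,"h":{"gvb":41,"q":51,"wn":53,"xru":88},"rk":[20,6,27],"vis":78}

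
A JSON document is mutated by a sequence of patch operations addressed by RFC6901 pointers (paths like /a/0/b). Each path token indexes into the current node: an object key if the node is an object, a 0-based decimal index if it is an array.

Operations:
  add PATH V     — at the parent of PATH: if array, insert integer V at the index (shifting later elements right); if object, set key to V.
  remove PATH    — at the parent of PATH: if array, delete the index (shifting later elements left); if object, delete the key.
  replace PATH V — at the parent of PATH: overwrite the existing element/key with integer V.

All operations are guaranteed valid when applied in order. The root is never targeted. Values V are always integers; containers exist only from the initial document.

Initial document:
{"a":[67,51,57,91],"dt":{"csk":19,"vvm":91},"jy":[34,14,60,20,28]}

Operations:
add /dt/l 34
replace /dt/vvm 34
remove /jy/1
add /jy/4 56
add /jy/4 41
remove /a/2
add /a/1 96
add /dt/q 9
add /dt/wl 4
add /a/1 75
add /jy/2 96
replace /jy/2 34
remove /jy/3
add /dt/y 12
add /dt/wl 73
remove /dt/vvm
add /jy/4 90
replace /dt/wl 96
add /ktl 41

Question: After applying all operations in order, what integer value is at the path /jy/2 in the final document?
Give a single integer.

Answer: 34

Derivation:
After op 1 (add /dt/l 34): {"a":[67,51,57,91],"dt":{"csk":19,"l":34,"vvm":91},"jy":[34,14,60,20,28]}
After op 2 (replace /dt/vvm 34): {"a":[67,51,57,91],"dt":{"csk":19,"l":34,"vvm":34},"jy":[34,14,60,20,28]}
After op 3 (remove /jy/1): {"a":[67,51,57,91],"dt":{"csk":19,"l":34,"vvm":34},"jy":[34,60,20,28]}
After op 4 (add /jy/4 56): {"a":[67,51,57,91],"dt":{"csk":19,"l":34,"vvm":34},"jy":[34,60,20,28,56]}
After op 5 (add /jy/4 41): {"a":[67,51,57,91],"dt":{"csk":19,"l":34,"vvm":34},"jy":[34,60,20,28,41,56]}
After op 6 (remove /a/2): {"a":[67,51,91],"dt":{"csk":19,"l":34,"vvm":34},"jy":[34,60,20,28,41,56]}
After op 7 (add /a/1 96): {"a":[67,96,51,91],"dt":{"csk":19,"l":34,"vvm":34},"jy":[34,60,20,28,41,56]}
After op 8 (add /dt/q 9): {"a":[67,96,51,91],"dt":{"csk":19,"l":34,"q":9,"vvm":34},"jy":[34,60,20,28,41,56]}
After op 9 (add /dt/wl 4): {"a":[67,96,51,91],"dt":{"csk":19,"l":34,"q":9,"vvm":34,"wl":4},"jy":[34,60,20,28,41,56]}
After op 10 (add /a/1 75): {"a":[67,75,96,51,91],"dt":{"csk":19,"l":34,"q":9,"vvm":34,"wl":4},"jy":[34,60,20,28,41,56]}
After op 11 (add /jy/2 96): {"a":[67,75,96,51,91],"dt":{"csk":19,"l":34,"q":9,"vvm":34,"wl":4},"jy":[34,60,96,20,28,41,56]}
After op 12 (replace /jy/2 34): {"a":[67,75,96,51,91],"dt":{"csk":19,"l":34,"q":9,"vvm":34,"wl":4},"jy":[34,60,34,20,28,41,56]}
After op 13 (remove /jy/3): {"a":[67,75,96,51,91],"dt":{"csk":19,"l":34,"q":9,"vvm":34,"wl":4},"jy":[34,60,34,28,41,56]}
After op 14 (add /dt/y 12): {"a":[67,75,96,51,91],"dt":{"csk":19,"l":34,"q":9,"vvm":34,"wl":4,"y":12},"jy":[34,60,34,28,41,56]}
After op 15 (add /dt/wl 73): {"a":[67,75,96,51,91],"dt":{"csk":19,"l":34,"q":9,"vvm":34,"wl":73,"y":12},"jy":[34,60,34,28,41,56]}
After op 16 (remove /dt/vvm): {"a":[67,75,96,51,91],"dt":{"csk":19,"l":34,"q":9,"wl":73,"y":12},"jy":[34,60,34,28,41,56]}
After op 17 (add /jy/4 90): {"a":[67,75,96,51,91],"dt":{"csk":19,"l":34,"q":9,"wl":73,"y":12},"jy":[34,60,34,28,90,41,56]}
After op 18 (replace /dt/wl 96): {"a":[67,75,96,51,91],"dt":{"csk":19,"l":34,"q":9,"wl":96,"y":12},"jy":[34,60,34,28,90,41,56]}
After op 19 (add /ktl 41): {"a":[67,75,96,51,91],"dt":{"csk":19,"l":34,"q":9,"wl":96,"y":12},"jy":[34,60,34,28,90,41,56],"ktl":41}
Value at /jy/2: 34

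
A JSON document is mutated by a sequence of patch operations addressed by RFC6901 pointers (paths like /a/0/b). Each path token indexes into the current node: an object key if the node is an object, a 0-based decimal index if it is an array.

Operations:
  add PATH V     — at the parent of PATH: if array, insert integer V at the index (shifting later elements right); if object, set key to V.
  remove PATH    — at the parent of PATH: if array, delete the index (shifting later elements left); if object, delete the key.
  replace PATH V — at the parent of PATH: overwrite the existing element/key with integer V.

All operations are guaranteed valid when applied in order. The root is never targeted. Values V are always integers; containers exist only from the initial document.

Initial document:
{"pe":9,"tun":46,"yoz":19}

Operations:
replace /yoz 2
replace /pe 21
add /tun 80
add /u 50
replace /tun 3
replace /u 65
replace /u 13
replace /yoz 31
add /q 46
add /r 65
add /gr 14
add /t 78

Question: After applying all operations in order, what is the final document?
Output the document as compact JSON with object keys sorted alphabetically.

Answer: {"gr":14,"pe":21,"q":46,"r":65,"t":78,"tun":3,"u":13,"yoz":31}

Derivation:
After op 1 (replace /yoz 2): {"pe":9,"tun":46,"yoz":2}
After op 2 (replace /pe 21): {"pe":21,"tun":46,"yoz":2}
After op 3 (add /tun 80): {"pe":21,"tun":80,"yoz":2}
After op 4 (add /u 50): {"pe":21,"tun":80,"u":50,"yoz":2}
After op 5 (replace /tun 3): {"pe":21,"tun":3,"u":50,"yoz":2}
After op 6 (replace /u 65): {"pe":21,"tun":3,"u":65,"yoz":2}
After op 7 (replace /u 13): {"pe":21,"tun":3,"u":13,"yoz":2}
After op 8 (replace /yoz 31): {"pe":21,"tun":3,"u":13,"yoz":31}
After op 9 (add /q 46): {"pe":21,"q":46,"tun":3,"u":13,"yoz":31}
After op 10 (add /r 65): {"pe":21,"q":46,"r":65,"tun":3,"u":13,"yoz":31}
After op 11 (add /gr 14): {"gr":14,"pe":21,"q":46,"r":65,"tun":3,"u":13,"yoz":31}
After op 12 (add /t 78): {"gr":14,"pe":21,"q":46,"r":65,"t":78,"tun":3,"u":13,"yoz":31}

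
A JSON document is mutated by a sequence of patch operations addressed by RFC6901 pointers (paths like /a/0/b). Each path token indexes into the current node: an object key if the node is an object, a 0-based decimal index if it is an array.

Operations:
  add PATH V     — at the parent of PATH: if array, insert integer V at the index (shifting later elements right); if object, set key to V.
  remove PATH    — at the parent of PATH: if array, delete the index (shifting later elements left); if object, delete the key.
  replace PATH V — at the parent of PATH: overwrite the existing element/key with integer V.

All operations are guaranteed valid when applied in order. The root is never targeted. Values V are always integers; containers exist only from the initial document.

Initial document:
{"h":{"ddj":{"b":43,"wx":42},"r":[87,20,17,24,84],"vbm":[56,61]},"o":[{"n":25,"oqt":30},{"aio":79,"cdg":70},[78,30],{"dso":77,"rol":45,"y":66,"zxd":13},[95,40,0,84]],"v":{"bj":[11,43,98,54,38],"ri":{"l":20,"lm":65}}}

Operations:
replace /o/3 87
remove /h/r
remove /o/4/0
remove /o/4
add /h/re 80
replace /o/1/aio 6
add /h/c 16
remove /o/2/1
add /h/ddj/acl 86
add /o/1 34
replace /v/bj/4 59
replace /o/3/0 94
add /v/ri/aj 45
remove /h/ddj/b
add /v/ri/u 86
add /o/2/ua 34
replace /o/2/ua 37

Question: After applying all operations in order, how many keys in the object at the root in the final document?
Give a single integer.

After op 1 (replace /o/3 87): {"h":{"ddj":{"b":43,"wx":42},"r":[87,20,17,24,84],"vbm":[56,61]},"o":[{"n":25,"oqt":30},{"aio":79,"cdg":70},[78,30],87,[95,40,0,84]],"v":{"bj":[11,43,98,54,38],"ri":{"l":20,"lm":65}}}
After op 2 (remove /h/r): {"h":{"ddj":{"b":43,"wx":42},"vbm":[56,61]},"o":[{"n":25,"oqt":30},{"aio":79,"cdg":70},[78,30],87,[95,40,0,84]],"v":{"bj":[11,43,98,54,38],"ri":{"l":20,"lm":65}}}
After op 3 (remove /o/4/0): {"h":{"ddj":{"b":43,"wx":42},"vbm":[56,61]},"o":[{"n":25,"oqt":30},{"aio":79,"cdg":70},[78,30],87,[40,0,84]],"v":{"bj":[11,43,98,54,38],"ri":{"l":20,"lm":65}}}
After op 4 (remove /o/4): {"h":{"ddj":{"b":43,"wx":42},"vbm":[56,61]},"o":[{"n":25,"oqt":30},{"aio":79,"cdg":70},[78,30],87],"v":{"bj":[11,43,98,54,38],"ri":{"l":20,"lm":65}}}
After op 5 (add /h/re 80): {"h":{"ddj":{"b":43,"wx":42},"re":80,"vbm":[56,61]},"o":[{"n":25,"oqt":30},{"aio":79,"cdg":70},[78,30],87],"v":{"bj":[11,43,98,54,38],"ri":{"l":20,"lm":65}}}
After op 6 (replace /o/1/aio 6): {"h":{"ddj":{"b":43,"wx":42},"re":80,"vbm":[56,61]},"o":[{"n":25,"oqt":30},{"aio":6,"cdg":70},[78,30],87],"v":{"bj":[11,43,98,54,38],"ri":{"l":20,"lm":65}}}
After op 7 (add /h/c 16): {"h":{"c":16,"ddj":{"b":43,"wx":42},"re":80,"vbm":[56,61]},"o":[{"n":25,"oqt":30},{"aio":6,"cdg":70},[78,30],87],"v":{"bj":[11,43,98,54,38],"ri":{"l":20,"lm":65}}}
After op 8 (remove /o/2/1): {"h":{"c":16,"ddj":{"b":43,"wx":42},"re":80,"vbm":[56,61]},"o":[{"n":25,"oqt":30},{"aio":6,"cdg":70},[78],87],"v":{"bj":[11,43,98,54,38],"ri":{"l":20,"lm":65}}}
After op 9 (add /h/ddj/acl 86): {"h":{"c":16,"ddj":{"acl":86,"b":43,"wx":42},"re":80,"vbm":[56,61]},"o":[{"n":25,"oqt":30},{"aio":6,"cdg":70},[78],87],"v":{"bj":[11,43,98,54,38],"ri":{"l":20,"lm":65}}}
After op 10 (add /o/1 34): {"h":{"c":16,"ddj":{"acl":86,"b":43,"wx":42},"re":80,"vbm":[56,61]},"o":[{"n":25,"oqt":30},34,{"aio":6,"cdg":70},[78],87],"v":{"bj":[11,43,98,54,38],"ri":{"l":20,"lm":65}}}
After op 11 (replace /v/bj/4 59): {"h":{"c":16,"ddj":{"acl":86,"b":43,"wx":42},"re":80,"vbm":[56,61]},"o":[{"n":25,"oqt":30},34,{"aio":6,"cdg":70},[78],87],"v":{"bj":[11,43,98,54,59],"ri":{"l":20,"lm":65}}}
After op 12 (replace /o/3/0 94): {"h":{"c":16,"ddj":{"acl":86,"b":43,"wx":42},"re":80,"vbm":[56,61]},"o":[{"n":25,"oqt":30},34,{"aio":6,"cdg":70},[94],87],"v":{"bj":[11,43,98,54,59],"ri":{"l":20,"lm":65}}}
After op 13 (add /v/ri/aj 45): {"h":{"c":16,"ddj":{"acl":86,"b":43,"wx":42},"re":80,"vbm":[56,61]},"o":[{"n":25,"oqt":30},34,{"aio":6,"cdg":70},[94],87],"v":{"bj":[11,43,98,54,59],"ri":{"aj":45,"l":20,"lm":65}}}
After op 14 (remove /h/ddj/b): {"h":{"c":16,"ddj":{"acl":86,"wx":42},"re":80,"vbm":[56,61]},"o":[{"n":25,"oqt":30},34,{"aio":6,"cdg":70},[94],87],"v":{"bj":[11,43,98,54,59],"ri":{"aj":45,"l":20,"lm":65}}}
After op 15 (add /v/ri/u 86): {"h":{"c":16,"ddj":{"acl":86,"wx":42},"re":80,"vbm":[56,61]},"o":[{"n":25,"oqt":30},34,{"aio":6,"cdg":70},[94],87],"v":{"bj":[11,43,98,54,59],"ri":{"aj":45,"l":20,"lm":65,"u":86}}}
After op 16 (add /o/2/ua 34): {"h":{"c":16,"ddj":{"acl":86,"wx":42},"re":80,"vbm":[56,61]},"o":[{"n":25,"oqt":30},34,{"aio":6,"cdg":70,"ua":34},[94],87],"v":{"bj":[11,43,98,54,59],"ri":{"aj":45,"l":20,"lm":65,"u":86}}}
After op 17 (replace /o/2/ua 37): {"h":{"c":16,"ddj":{"acl":86,"wx":42},"re":80,"vbm":[56,61]},"o":[{"n":25,"oqt":30},34,{"aio":6,"cdg":70,"ua":37},[94],87],"v":{"bj":[11,43,98,54,59],"ri":{"aj":45,"l":20,"lm":65,"u":86}}}
Size at the root: 3

Answer: 3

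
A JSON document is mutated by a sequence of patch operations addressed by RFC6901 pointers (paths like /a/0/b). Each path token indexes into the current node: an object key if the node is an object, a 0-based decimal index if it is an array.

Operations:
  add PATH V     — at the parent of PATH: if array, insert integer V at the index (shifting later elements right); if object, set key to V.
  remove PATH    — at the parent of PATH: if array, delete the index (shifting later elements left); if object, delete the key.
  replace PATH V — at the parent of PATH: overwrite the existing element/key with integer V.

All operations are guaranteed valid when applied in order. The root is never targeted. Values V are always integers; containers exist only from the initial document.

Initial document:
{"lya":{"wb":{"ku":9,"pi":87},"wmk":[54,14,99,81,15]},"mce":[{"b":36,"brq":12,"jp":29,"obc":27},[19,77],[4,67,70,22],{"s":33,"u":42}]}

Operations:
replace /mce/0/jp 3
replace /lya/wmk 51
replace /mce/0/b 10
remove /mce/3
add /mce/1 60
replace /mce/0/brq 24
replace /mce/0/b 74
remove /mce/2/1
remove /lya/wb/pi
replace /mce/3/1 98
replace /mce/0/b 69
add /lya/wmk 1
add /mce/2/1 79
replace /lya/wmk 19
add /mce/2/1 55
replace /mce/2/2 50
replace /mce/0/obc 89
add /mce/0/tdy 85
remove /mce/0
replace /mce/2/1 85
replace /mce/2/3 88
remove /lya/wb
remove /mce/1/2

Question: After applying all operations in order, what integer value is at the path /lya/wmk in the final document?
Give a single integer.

Answer: 19

Derivation:
After op 1 (replace /mce/0/jp 3): {"lya":{"wb":{"ku":9,"pi":87},"wmk":[54,14,99,81,15]},"mce":[{"b":36,"brq":12,"jp":3,"obc":27},[19,77],[4,67,70,22],{"s":33,"u":42}]}
After op 2 (replace /lya/wmk 51): {"lya":{"wb":{"ku":9,"pi":87},"wmk":51},"mce":[{"b":36,"brq":12,"jp":3,"obc":27},[19,77],[4,67,70,22],{"s":33,"u":42}]}
After op 3 (replace /mce/0/b 10): {"lya":{"wb":{"ku":9,"pi":87},"wmk":51},"mce":[{"b":10,"brq":12,"jp":3,"obc":27},[19,77],[4,67,70,22],{"s":33,"u":42}]}
After op 4 (remove /mce/3): {"lya":{"wb":{"ku":9,"pi":87},"wmk":51},"mce":[{"b":10,"brq":12,"jp":3,"obc":27},[19,77],[4,67,70,22]]}
After op 5 (add /mce/1 60): {"lya":{"wb":{"ku":9,"pi":87},"wmk":51},"mce":[{"b":10,"brq":12,"jp":3,"obc":27},60,[19,77],[4,67,70,22]]}
After op 6 (replace /mce/0/brq 24): {"lya":{"wb":{"ku":9,"pi":87},"wmk":51},"mce":[{"b":10,"brq":24,"jp":3,"obc":27},60,[19,77],[4,67,70,22]]}
After op 7 (replace /mce/0/b 74): {"lya":{"wb":{"ku":9,"pi":87},"wmk":51},"mce":[{"b":74,"brq":24,"jp":3,"obc":27},60,[19,77],[4,67,70,22]]}
After op 8 (remove /mce/2/1): {"lya":{"wb":{"ku":9,"pi":87},"wmk":51},"mce":[{"b":74,"brq":24,"jp":3,"obc":27},60,[19],[4,67,70,22]]}
After op 9 (remove /lya/wb/pi): {"lya":{"wb":{"ku":9},"wmk":51},"mce":[{"b":74,"brq":24,"jp":3,"obc":27},60,[19],[4,67,70,22]]}
After op 10 (replace /mce/3/1 98): {"lya":{"wb":{"ku":9},"wmk":51},"mce":[{"b":74,"brq":24,"jp":3,"obc":27},60,[19],[4,98,70,22]]}
After op 11 (replace /mce/0/b 69): {"lya":{"wb":{"ku":9},"wmk":51},"mce":[{"b":69,"brq":24,"jp":3,"obc":27},60,[19],[4,98,70,22]]}
After op 12 (add /lya/wmk 1): {"lya":{"wb":{"ku":9},"wmk":1},"mce":[{"b":69,"brq":24,"jp":3,"obc":27},60,[19],[4,98,70,22]]}
After op 13 (add /mce/2/1 79): {"lya":{"wb":{"ku":9},"wmk":1},"mce":[{"b":69,"brq":24,"jp":3,"obc":27},60,[19,79],[4,98,70,22]]}
After op 14 (replace /lya/wmk 19): {"lya":{"wb":{"ku":9},"wmk":19},"mce":[{"b":69,"brq":24,"jp":3,"obc":27},60,[19,79],[4,98,70,22]]}
After op 15 (add /mce/2/1 55): {"lya":{"wb":{"ku":9},"wmk":19},"mce":[{"b":69,"brq":24,"jp":3,"obc":27},60,[19,55,79],[4,98,70,22]]}
After op 16 (replace /mce/2/2 50): {"lya":{"wb":{"ku":9},"wmk":19},"mce":[{"b":69,"brq":24,"jp":3,"obc":27},60,[19,55,50],[4,98,70,22]]}
After op 17 (replace /mce/0/obc 89): {"lya":{"wb":{"ku":9},"wmk":19},"mce":[{"b":69,"brq":24,"jp":3,"obc":89},60,[19,55,50],[4,98,70,22]]}
After op 18 (add /mce/0/tdy 85): {"lya":{"wb":{"ku":9},"wmk":19},"mce":[{"b":69,"brq":24,"jp":3,"obc":89,"tdy":85},60,[19,55,50],[4,98,70,22]]}
After op 19 (remove /mce/0): {"lya":{"wb":{"ku":9},"wmk":19},"mce":[60,[19,55,50],[4,98,70,22]]}
After op 20 (replace /mce/2/1 85): {"lya":{"wb":{"ku":9},"wmk":19},"mce":[60,[19,55,50],[4,85,70,22]]}
After op 21 (replace /mce/2/3 88): {"lya":{"wb":{"ku":9},"wmk":19},"mce":[60,[19,55,50],[4,85,70,88]]}
After op 22 (remove /lya/wb): {"lya":{"wmk":19},"mce":[60,[19,55,50],[4,85,70,88]]}
After op 23 (remove /mce/1/2): {"lya":{"wmk":19},"mce":[60,[19,55],[4,85,70,88]]}
Value at /lya/wmk: 19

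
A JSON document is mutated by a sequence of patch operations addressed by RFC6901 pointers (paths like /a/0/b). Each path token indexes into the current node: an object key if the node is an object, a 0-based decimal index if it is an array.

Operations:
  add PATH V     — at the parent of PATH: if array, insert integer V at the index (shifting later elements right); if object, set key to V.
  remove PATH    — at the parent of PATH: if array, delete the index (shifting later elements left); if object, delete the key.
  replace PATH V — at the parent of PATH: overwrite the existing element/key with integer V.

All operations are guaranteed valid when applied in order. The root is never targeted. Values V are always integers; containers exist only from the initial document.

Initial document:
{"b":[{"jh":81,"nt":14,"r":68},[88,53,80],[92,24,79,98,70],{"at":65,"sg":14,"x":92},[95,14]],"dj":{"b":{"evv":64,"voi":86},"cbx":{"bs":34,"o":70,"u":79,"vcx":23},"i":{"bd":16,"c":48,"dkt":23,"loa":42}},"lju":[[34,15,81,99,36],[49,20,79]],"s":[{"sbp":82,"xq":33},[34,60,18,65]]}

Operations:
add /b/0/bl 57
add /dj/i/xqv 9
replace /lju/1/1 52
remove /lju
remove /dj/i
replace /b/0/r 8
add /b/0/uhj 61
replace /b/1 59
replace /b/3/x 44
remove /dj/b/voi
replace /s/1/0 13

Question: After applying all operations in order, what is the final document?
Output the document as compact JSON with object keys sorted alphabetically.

Answer: {"b":[{"bl":57,"jh":81,"nt":14,"r":8,"uhj":61},59,[92,24,79,98,70],{"at":65,"sg":14,"x":44},[95,14]],"dj":{"b":{"evv":64},"cbx":{"bs":34,"o":70,"u":79,"vcx":23}},"s":[{"sbp":82,"xq":33},[13,60,18,65]]}

Derivation:
After op 1 (add /b/0/bl 57): {"b":[{"bl":57,"jh":81,"nt":14,"r":68},[88,53,80],[92,24,79,98,70],{"at":65,"sg":14,"x":92},[95,14]],"dj":{"b":{"evv":64,"voi":86},"cbx":{"bs":34,"o":70,"u":79,"vcx":23},"i":{"bd":16,"c":48,"dkt":23,"loa":42}},"lju":[[34,15,81,99,36],[49,20,79]],"s":[{"sbp":82,"xq":33},[34,60,18,65]]}
After op 2 (add /dj/i/xqv 9): {"b":[{"bl":57,"jh":81,"nt":14,"r":68},[88,53,80],[92,24,79,98,70],{"at":65,"sg":14,"x":92},[95,14]],"dj":{"b":{"evv":64,"voi":86},"cbx":{"bs":34,"o":70,"u":79,"vcx":23},"i":{"bd":16,"c":48,"dkt":23,"loa":42,"xqv":9}},"lju":[[34,15,81,99,36],[49,20,79]],"s":[{"sbp":82,"xq":33},[34,60,18,65]]}
After op 3 (replace /lju/1/1 52): {"b":[{"bl":57,"jh":81,"nt":14,"r":68},[88,53,80],[92,24,79,98,70],{"at":65,"sg":14,"x":92},[95,14]],"dj":{"b":{"evv":64,"voi":86},"cbx":{"bs":34,"o":70,"u":79,"vcx":23},"i":{"bd":16,"c":48,"dkt":23,"loa":42,"xqv":9}},"lju":[[34,15,81,99,36],[49,52,79]],"s":[{"sbp":82,"xq":33},[34,60,18,65]]}
After op 4 (remove /lju): {"b":[{"bl":57,"jh":81,"nt":14,"r":68},[88,53,80],[92,24,79,98,70],{"at":65,"sg":14,"x":92},[95,14]],"dj":{"b":{"evv":64,"voi":86},"cbx":{"bs":34,"o":70,"u":79,"vcx":23},"i":{"bd":16,"c":48,"dkt":23,"loa":42,"xqv":9}},"s":[{"sbp":82,"xq":33},[34,60,18,65]]}
After op 5 (remove /dj/i): {"b":[{"bl":57,"jh":81,"nt":14,"r":68},[88,53,80],[92,24,79,98,70],{"at":65,"sg":14,"x":92},[95,14]],"dj":{"b":{"evv":64,"voi":86},"cbx":{"bs":34,"o":70,"u":79,"vcx":23}},"s":[{"sbp":82,"xq":33},[34,60,18,65]]}
After op 6 (replace /b/0/r 8): {"b":[{"bl":57,"jh":81,"nt":14,"r":8},[88,53,80],[92,24,79,98,70],{"at":65,"sg":14,"x":92},[95,14]],"dj":{"b":{"evv":64,"voi":86},"cbx":{"bs":34,"o":70,"u":79,"vcx":23}},"s":[{"sbp":82,"xq":33},[34,60,18,65]]}
After op 7 (add /b/0/uhj 61): {"b":[{"bl":57,"jh":81,"nt":14,"r":8,"uhj":61},[88,53,80],[92,24,79,98,70],{"at":65,"sg":14,"x":92},[95,14]],"dj":{"b":{"evv":64,"voi":86},"cbx":{"bs":34,"o":70,"u":79,"vcx":23}},"s":[{"sbp":82,"xq":33},[34,60,18,65]]}
After op 8 (replace /b/1 59): {"b":[{"bl":57,"jh":81,"nt":14,"r":8,"uhj":61},59,[92,24,79,98,70],{"at":65,"sg":14,"x":92},[95,14]],"dj":{"b":{"evv":64,"voi":86},"cbx":{"bs":34,"o":70,"u":79,"vcx":23}},"s":[{"sbp":82,"xq":33},[34,60,18,65]]}
After op 9 (replace /b/3/x 44): {"b":[{"bl":57,"jh":81,"nt":14,"r":8,"uhj":61},59,[92,24,79,98,70],{"at":65,"sg":14,"x":44},[95,14]],"dj":{"b":{"evv":64,"voi":86},"cbx":{"bs":34,"o":70,"u":79,"vcx":23}},"s":[{"sbp":82,"xq":33},[34,60,18,65]]}
After op 10 (remove /dj/b/voi): {"b":[{"bl":57,"jh":81,"nt":14,"r":8,"uhj":61},59,[92,24,79,98,70],{"at":65,"sg":14,"x":44},[95,14]],"dj":{"b":{"evv":64},"cbx":{"bs":34,"o":70,"u":79,"vcx":23}},"s":[{"sbp":82,"xq":33},[34,60,18,65]]}
After op 11 (replace /s/1/0 13): {"b":[{"bl":57,"jh":81,"nt":14,"r":8,"uhj":61},59,[92,24,79,98,70],{"at":65,"sg":14,"x":44},[95,14]],"dj":{"b":{"evv":64},"cbx":{"bs":34,"o":70,"u":79,"vcx":23}},"s":[{"sbp":82,"xq":33},[13,60,18,65]]}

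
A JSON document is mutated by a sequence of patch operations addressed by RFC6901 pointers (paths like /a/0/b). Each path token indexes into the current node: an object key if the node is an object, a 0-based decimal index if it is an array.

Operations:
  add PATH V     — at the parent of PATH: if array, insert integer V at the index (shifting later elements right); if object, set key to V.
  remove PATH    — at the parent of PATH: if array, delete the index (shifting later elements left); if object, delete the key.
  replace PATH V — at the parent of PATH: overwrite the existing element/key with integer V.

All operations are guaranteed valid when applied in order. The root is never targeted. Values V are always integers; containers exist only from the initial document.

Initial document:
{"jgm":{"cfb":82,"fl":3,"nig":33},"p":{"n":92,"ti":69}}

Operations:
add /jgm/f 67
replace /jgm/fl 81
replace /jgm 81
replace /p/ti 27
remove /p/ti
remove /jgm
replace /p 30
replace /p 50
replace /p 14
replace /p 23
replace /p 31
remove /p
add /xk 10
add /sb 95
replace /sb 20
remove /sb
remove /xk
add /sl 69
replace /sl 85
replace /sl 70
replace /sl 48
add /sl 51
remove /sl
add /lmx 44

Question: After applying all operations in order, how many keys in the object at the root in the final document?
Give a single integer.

After op 1 (add /jgm/f 67): {"jgm":{"cfb":82,"f":67,"fl":3,"nig":33},"p":{"n":92,"ti":69}}
After op 2 (replace /jgm/fl 81): {"jgm":{"cfb":82,"f":67,"fl":81,"nig":33},"p":{"n":92,"ti":69}}
After op 3 (replace /jgm 81): {"jgm":81,"p":{"n":92,"ti":69}}
After op 4 (replace /p/ti 27): {"jgm":81,"p":{"n":92,"ti":27}}
After op 5 (remove /p/ti): {"jgm":81,"p":{"n":92}}
After op 6 (remove /jgm): {"p":{"n":92}}
After op 7 (replace /p 30): {"p":30}
After op 8 (replace /p 50): {"p":50}
After op 9 (replace /p 14): {"p":14}
After op 10 (replace /p 23): {"p":23}
After op 11 (replace /p 31): {"p":31}
After op 12 (remove /p): {}
After op 13 (add /xk 10): {"xk":10}
After op 14 (add /sb 95): {"sb":95,"xk":10}
After op 15 (replace /sb 20): {"sb":20,"xk":10}
After op 16 (remove /sb): {"xk":10}
After op 17 (remove /xk): {}
After op 18 (add /sl 69): {"sl":69}
After op 19 (replace /sl 85): {"sl":85}
After op 20 (replace /sl 70): {"sl":70}
After op 21 (replace /sl 48): {"sl":48}
After op 22 (add /sl 51): {"sl":51}
After op 23 (remove /sl): {}
After op 24 (add /lmx 44): {"lmx":44}
Size at the root: 1

Answer: 1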